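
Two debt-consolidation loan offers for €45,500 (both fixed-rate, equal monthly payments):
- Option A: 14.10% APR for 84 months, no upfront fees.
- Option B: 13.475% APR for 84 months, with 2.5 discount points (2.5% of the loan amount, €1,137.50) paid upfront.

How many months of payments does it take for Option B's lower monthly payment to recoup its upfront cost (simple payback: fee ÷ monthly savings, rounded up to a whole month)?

73 months

Option A: monthly rate = 14.1%/12 = 0.0117500; payment = 45,500 × 0.0117500 / (1 − (1+0.0117500)^−84) = €855.19.
Option B: monthly rate = 13.475%/12 = 0.0112292; payment = 45,500 × 0.0112292 / (1 − (1+0.0112292)^−84) = €839.53.
Monthly savings = €855.19 − €839.53 = €15.66.
Break-even = €1,137.50 / €15.66 = 72.64 → 73 months.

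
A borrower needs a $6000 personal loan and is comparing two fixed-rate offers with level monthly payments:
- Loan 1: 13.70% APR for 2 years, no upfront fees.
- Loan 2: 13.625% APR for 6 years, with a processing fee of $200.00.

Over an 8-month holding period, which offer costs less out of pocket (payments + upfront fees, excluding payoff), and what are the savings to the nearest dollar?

Loan 2 by $1,118

Loan 1: monthly rate = 13.7%/12 = 0.0114167; payment = 6,000 × 0.0114167 / (1 − (1+0.0114167)^−24) = $287.23.
Loan 2: monthly rate = 13.625%/12 = 0.0113542; payment = 6,000 × 0.0113542 / (1 − (1+0.0113542)^−72) = $122.43.
Over 8 months: Loan 1 costs 8 × $287.23 = $2,297.84; Loan 2 costs 8 × $122.43 + $200.00 = $1,179.44.
Loan 2 is cheaper by $2,297.84 − $1,179.44 = $1,118.40.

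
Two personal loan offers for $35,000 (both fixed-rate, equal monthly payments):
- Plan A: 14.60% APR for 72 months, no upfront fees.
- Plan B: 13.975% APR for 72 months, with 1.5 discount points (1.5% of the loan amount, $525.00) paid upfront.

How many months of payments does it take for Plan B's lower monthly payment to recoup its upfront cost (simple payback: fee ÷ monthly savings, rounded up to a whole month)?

Plan A: at 14.60% the monthly rate is 0.0121667, so the payment is 35,000 × 0.0121667 / (1 − 1.0121667^−72) = $732.49.
Plan B: at 13.975% the monthly rate is 0.0116458, so the payment is 35,000 × 0.0116458 / (1 − 1.0116458^−72) = $720.73.
Monthly savings = $732.49 − $720.73 = $11.76.
Break-even = $525.00 / $11.76 = 44.64 → 45 months.

45 months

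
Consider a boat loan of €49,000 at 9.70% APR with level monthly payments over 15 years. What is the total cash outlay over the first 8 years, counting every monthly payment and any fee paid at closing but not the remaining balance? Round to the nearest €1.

€49,690

At 9.70% the monthly rate is 0.0080833, so the payment is 49,000 × 0.0080833 / (1 − 1.0080833^−180) = €517.60.
Total outlay = 96 × €517.60 = €49,689.60.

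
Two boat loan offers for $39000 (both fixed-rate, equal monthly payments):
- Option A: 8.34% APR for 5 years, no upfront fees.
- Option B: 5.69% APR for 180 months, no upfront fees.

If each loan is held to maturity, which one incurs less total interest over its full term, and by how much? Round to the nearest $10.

Option A by $10,240

Option A: at 8.34% the monthly rate is 0.0069500, so the payment is 39,000 × 0.0069500 / (1 − 1.0069500^−60) = $797.14.
Total interest on Option A = 60 × $797.14 − $39,000 = $8,828.40.
Option B: at 5.69% the monthly rate is 0.0047417, so the payment is 39,000 × 0.0047417 / (1 − 1.0047417^−180) = $322.61.
Total interest on Option B = 180 × $322.61 − $39,000 = $19,069.80.
Option A is lower by $10,241.40.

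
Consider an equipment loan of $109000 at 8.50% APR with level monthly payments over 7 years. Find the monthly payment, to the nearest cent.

$1,726.18

Monthly rate = 8.5%/12 = 0.0070833; payment = 109,000 × 0.0070833 / (1 − (1+0.0070833)^−84) = $1,726.18.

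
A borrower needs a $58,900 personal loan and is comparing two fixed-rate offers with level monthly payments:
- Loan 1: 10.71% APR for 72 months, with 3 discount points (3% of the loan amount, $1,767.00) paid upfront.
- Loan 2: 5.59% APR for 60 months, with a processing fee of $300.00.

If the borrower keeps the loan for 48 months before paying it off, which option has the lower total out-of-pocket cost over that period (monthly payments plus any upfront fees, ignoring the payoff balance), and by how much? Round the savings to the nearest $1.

Loan 1: at 10.71% the monthly rate is 0.0089250, so the payment is 58,900 × 0.0089250 / (1 − 1.0089250^−72) = $1,112.38.
Loan 2: at 5.59% the monthly rate is 0.0046583, so the payment is 58,900 × 0.0046583 / (1 − 1.0046583^−60) = $1,127.51.
Over 48 months: Loan 1 costs 48 × $1,112.38 + $1,767.00 = $55,161.24; Loan 2 costs 48 × $1,127.51 + $300.00 = $54,420.48.
Loan 2 is cheaper by $55,161.24 − $54,420.48 = $740.76.

Loan 2 by $741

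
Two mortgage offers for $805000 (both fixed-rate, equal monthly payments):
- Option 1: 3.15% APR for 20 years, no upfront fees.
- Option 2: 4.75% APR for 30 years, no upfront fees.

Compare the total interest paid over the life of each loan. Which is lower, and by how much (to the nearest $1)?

Option 1 by $425,686

Option 1: at 3.15% the monthly rate is 0.0026250, so the payment is 805,000 × 0.0026250 / (1 − 1.0026250^−240) = $4,525.20.
Total interest on Option 1 = 240 × $4,525.20 − $805,000 = $281,048.00.
Option 2: at 4.75% the monthly rate is 0.0039583, so the payment is 805,000 × 0.0039583 / (1 − 1.0039583^−360) = $4,199.26.
Total interest on Option 2 = 360 × $4,199.26 − $805,000 = $706,733.60.
Option 1 is lower by $425,685.60.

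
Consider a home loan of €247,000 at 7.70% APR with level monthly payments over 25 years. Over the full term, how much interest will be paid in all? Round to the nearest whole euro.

At 7.70% the monthly rate is 0.0064167, so the payment is 247,000 × 0.0064167 / (1 − 1.0064167^−300) = €1,857.56.
Total paid = 300 × €1,857.56 = €557,268.00; interest = €557,268.00 − €247,000 = €310,268.00.

€310,268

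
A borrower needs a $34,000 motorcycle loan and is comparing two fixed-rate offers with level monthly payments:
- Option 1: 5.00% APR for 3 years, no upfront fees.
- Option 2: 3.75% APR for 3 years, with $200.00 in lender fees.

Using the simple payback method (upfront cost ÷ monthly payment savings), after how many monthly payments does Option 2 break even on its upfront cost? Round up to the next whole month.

Option 1: monthly rate = 5%/12 = 0.0041667; payment = 34,000 × 0.0041667 / (1 − (1+0.0041667)^−36) = $1,019.01.
Option 2: monthly rate = 3.75%/12 = 0.0031250; payment = 34,000 × 0.0031250 / (1 − (1+0.0031250)^−36) = $1,000.04.
Monthly savings = $1,019.01 − $1,000.04 = $18.97.
Break-even = $200.00 / $18.97 = 10.54 → 11 months.

11 months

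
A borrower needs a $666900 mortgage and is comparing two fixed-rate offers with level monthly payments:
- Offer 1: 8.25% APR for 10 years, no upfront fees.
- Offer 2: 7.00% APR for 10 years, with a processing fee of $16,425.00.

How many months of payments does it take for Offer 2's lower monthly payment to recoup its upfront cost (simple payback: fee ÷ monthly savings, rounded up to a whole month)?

38 months

Offer 1: at 8.25% the monthly rate is 0.0068750, so the payment is 666,900 × 0.0068750 / (1 − 1.0068750^−120) = $8,179.70.
Offer 2: monthly rate = 7%/12 = 0.0058333; payment = 666,900 × 0.0058333 / (1 − (1+0.0058333)^−120) = $7,743.27.
Monthly savings = $8,179.70 − $7,743.27 = $436.43.
Break-even = $16,425.00 / $436.43 = 37.63 → 38 months.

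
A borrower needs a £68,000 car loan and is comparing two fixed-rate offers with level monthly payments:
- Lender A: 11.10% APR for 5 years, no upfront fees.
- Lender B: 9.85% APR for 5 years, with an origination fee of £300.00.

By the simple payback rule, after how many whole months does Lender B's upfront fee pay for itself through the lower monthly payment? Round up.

Lender A: at 11.10% the monthly rate is 0.0092500, so the payment is 68,000 × 0.0092500 / (1 − 1.0092500^−60) = £1,481.88.
Lender B: at 9.85% the monthly rate is 0.0082083, so the payment is 68,000 × 0.0082083 / (1 − 1.0082083^−60) = £1,439.79.
Monthly savings = £1,481.88 − £1,439.79 = £42.09.
Break-even = £300.00 / £42.09 = 7.13 → 8 months.

8 months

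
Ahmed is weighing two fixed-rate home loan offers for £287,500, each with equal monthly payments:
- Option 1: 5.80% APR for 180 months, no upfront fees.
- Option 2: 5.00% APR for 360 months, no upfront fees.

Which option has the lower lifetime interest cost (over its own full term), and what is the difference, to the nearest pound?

Option 1: monthly rate = 5.8%/12 = 0.0048333; payment = 287,500 × 0.0048333 / (1 − (1+0.0048333)^−180) = £2,395.13.
Total interest on Option 1 = 180 × £2,395.13 − £287,500 = £143,623.40.
Option 2: monthly rate = 5%/12 = 0.0041667; payment = 287,500 × 0.0041667 / (1 − (1+0.0041667)^−360) = £1,543.36.
Total interest on Option 2 = 360 × £1,543.36 − £287,500 = £268,109.60.
Option 1 is lower by £124,486.20.

Option 1 by £124,486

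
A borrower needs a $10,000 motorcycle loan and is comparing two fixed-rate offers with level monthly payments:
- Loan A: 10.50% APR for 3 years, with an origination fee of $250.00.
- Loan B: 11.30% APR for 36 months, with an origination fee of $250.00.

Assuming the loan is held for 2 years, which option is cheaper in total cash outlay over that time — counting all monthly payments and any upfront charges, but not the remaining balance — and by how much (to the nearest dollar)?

Loan A: at 10.50% the monthly rate is 0.0087500, so the payment is 10,000 × 0.0087500 / (1 − 1.0087500^−36) = $325.02.
Loan B: at 11.30% the monthly rate is 0.0094167, so the payment is 10,000 × 0.0094167 / (1 − 1.0094167^−36) = $328.81.
Over 24 months: Loan A costs 24 × $325.02 + $250.00 = $8,050.48; Loan B costs 24 × $328.81 + $250.00 = $8,141.44.
Loan A is cheaper by $8,141.44 − $8,050.48 = $90.96.

Loan A by $91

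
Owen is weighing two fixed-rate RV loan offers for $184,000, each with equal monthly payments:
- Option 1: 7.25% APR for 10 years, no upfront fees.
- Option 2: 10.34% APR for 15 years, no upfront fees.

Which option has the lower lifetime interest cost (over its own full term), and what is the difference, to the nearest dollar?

Option 1 by $103,608

Option 1: at 7.25% the monthly rate is 0.0060417, so the payment is 184,000 × 0.0060417 / (1 − 1.0060417^−120) = $2,160.18.
Total interest on Option 1 = 120 × $2,160.18 − $184,000 = $75,221.60.
Option 2: monthly rate = 10.34%/12 = 0.0086167; payment = 184,000 × 0.0086167 / (1 − (1+0.0086167)^−180) = $2,015.72.
Total interest on Option 2 = 180 × $2,015.72 − $184,000 = $178,829.60.
Option 1 is lower by $103,608.00.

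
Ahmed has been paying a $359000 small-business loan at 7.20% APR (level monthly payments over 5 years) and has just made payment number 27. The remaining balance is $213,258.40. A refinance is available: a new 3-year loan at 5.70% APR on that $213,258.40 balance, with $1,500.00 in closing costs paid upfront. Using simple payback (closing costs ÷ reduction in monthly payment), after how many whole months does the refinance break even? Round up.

3 months

Current payment = 359,000 × 7.2%/12 / (1 − (1+0.0060000)^−60) = $7,142.55.
Refinanced payment = 213,258.40 × 0.0047500 / (1 − (1+0.0047500)^−36) = $6,458.78.
Monthly savings = $7,142.55 − $6,458.78 = $683.77.
Break-even = $1,500.00 / $683.77 = 2.19 → 3 months.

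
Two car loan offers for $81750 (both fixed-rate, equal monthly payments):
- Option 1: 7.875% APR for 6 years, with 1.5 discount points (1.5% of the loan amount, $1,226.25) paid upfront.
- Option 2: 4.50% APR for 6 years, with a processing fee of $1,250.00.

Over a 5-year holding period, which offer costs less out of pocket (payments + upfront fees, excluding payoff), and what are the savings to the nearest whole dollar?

Option 2 by $7,816

Option 1: monthly rate = 7.875%/12 = 0.0065625; payment = 81,750 × 0.0065625 / (1 − (1+0.0065625)^−72) = $1,428.36.
Option 2: monthly rate = 4.5%/12 = 0.0037500; payment = 81,750 × 0.0037500 / (1 − (1+0.0037500)^−72) = $1,297.70.
Over 60 months: Option 1 costs 60 × $1,428.36 + $1,226.25 = $86,927.85; Option 2 costs 60 × $1,297.70 + $1,250.00 = $79,112.00.
Option 2 is cheaper by $86,927.85 − $79,112.00 = $7,815.85.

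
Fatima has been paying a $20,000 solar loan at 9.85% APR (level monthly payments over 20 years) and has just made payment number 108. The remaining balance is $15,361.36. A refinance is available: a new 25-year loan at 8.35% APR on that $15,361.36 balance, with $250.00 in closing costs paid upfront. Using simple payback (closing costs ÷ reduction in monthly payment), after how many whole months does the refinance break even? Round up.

4 months

Current payment = 20,000 × 9.85%/12 / (1 − (1+0.0082083)^−240) = $191.02.
Refinanced payment = 15,361.36 × 0.0069583 / (1 − (1+0.0069583)^−300) = $122.14.
Monthly savings = $191.02 − $122.14 = $68.88.
Break-even = $250.00 / $68.88 = 3.63 → 4 months.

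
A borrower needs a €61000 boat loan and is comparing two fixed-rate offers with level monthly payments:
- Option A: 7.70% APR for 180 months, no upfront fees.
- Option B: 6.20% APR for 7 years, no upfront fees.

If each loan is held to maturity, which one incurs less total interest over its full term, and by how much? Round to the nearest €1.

Option B by €27,691

Option A: at 7.70% the monthly rate is 0.0064167, so the payment is 61,000 × 0.0064167 / (1 − 1.0064167^−180) = €572.43.
Total interest on Option A = 180 × €572.43 − €61,000 = €42,037.40.
Option B: at 6.20% the monthly rate is 0.0051667, so the payment is 61,000 × 0.0051667 / (1 − 1.0051667^−84) = €896.98.
Total interest on Option B = 84 × €896.98 − €61,000 = €14,346.32.
Option B is lower by €27,691.08.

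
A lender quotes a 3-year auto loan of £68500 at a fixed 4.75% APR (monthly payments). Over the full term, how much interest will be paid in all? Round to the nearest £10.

Monthly rate = 4.75%/12 = 0.0039583; payment = 68,500 × 0.0039583 / (1 − (1+0.0039583)^−36) = £2,045.33.
Total paid = 36 × £2,045.33 = £73,631.88; interest = £73,631.88 − £68,500 = £5,131.88.

£5,130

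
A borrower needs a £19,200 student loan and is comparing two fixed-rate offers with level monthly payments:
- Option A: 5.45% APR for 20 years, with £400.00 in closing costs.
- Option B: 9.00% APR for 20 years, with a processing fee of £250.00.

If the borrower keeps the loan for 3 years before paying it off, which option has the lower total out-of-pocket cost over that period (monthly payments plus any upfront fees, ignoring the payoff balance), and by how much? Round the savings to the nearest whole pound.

Option A: at 5.45% the monthly rate is 0.0045417, so the payment is 19,200 × 0.0045417 / (1 − 1.0045417^−240) = £131.53.
Option B: at 9.00% the monthly rate is 0.0075000, so the payment is 19,200 × 0.0075000 / (1 − 1.0075000^−240) = £172.75.
Over 36 months: Option A costs 36 × £131.53 + £400.00 = £5,135.08; Option B costs 36 × £172.75 + £250.00 = £6,469.00.
Option A is cheaper by £6,469.00 − £5,135.08 = £1,333.92.

Option A by £1,334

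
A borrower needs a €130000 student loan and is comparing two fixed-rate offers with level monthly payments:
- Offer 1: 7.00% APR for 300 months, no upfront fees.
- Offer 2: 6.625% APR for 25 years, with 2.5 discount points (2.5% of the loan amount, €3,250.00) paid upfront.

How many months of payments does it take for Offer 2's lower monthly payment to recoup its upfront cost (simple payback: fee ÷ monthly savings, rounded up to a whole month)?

Offer 1: monthly rate = 7%/12 = 0.0058333; payment = 130,000 × 0.0058333 / (1 − (1+0.0058333)^−300) = €918.81.
Offer 2: at 6.625% the monthly rate is 0.0055208, so the payment is 130,000 × 0.0055208 / (1 − 1.0055208^−300) = €887.95.
Monthly savings = €918.81 − €887.95 = €30.86.
Break-even = €3,250.00 / €30.86 = 105.31 → 106 months.

106 months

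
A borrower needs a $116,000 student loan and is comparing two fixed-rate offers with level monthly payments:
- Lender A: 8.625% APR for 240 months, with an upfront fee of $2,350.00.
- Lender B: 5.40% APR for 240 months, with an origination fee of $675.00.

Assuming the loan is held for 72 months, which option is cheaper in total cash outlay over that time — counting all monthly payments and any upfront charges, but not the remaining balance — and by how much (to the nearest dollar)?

Lender A: monthly rate = 8.625%/12 = 0.0071875; payment = 116,000 × 0.0071875 / (1 − (1+0.0071875)^−240) = $1,015.87.
Lender B: at 5.40% the monthly rate is 0.0045000, so the payment is 116,000 × 0.0045000 / (1 − 1.0045000^−240) = $791.41.
Over 72 months: Lender A costs 72 × $1,015.87 + $2,350.00 = $75,492.64; Lender B costs 72 × $791.41 + $675.00 = $57,656.52.
Lender B is cheaper by $75,492.64 − $57,656.52 = $17,836.12.

Lender B by $17,836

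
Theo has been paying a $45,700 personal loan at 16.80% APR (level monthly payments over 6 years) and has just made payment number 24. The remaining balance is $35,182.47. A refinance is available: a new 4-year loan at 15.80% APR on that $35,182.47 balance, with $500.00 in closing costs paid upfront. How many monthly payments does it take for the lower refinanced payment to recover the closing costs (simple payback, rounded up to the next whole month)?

Current payment = 45,700 × 16.8%/12 / (1 − (1+0.0140000)^−72) = $1,011.55.
Refinanced payment = 35,182.47 × 0.0131667 / (1 − (1+0.0131667)^−48) = $993.48.
Monthly savings = $1,011.55 − $993.48 = $18.07.
Break-even = $500.00 / $18.07 = 27.67 → 28 months.

28 months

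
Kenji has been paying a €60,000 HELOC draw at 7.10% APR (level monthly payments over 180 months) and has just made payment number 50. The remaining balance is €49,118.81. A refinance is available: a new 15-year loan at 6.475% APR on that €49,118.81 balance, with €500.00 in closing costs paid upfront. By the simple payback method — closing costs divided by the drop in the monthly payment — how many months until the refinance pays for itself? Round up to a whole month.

Current payment = 60,000 × 7.1%/12 / (1 − (1+0.0059167)^−180) = €542.66.
Refinanced payment = 49,118.81 × 0.0053958 / (1 − (1+0.0053958)^−180) = €427.20.
Monthly savings = €542.66 − €427.20 = €115.46.
Break-even = €500.00 / €115.46 = 4.33 → 5 months.

5 months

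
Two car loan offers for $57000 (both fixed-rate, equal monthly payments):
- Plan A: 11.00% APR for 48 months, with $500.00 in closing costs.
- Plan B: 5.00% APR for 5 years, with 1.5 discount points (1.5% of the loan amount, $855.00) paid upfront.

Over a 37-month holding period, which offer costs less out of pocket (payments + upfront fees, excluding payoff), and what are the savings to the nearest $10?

Plan A: at 11.00% the monthly rate is 0.0091667, so the payment is 57,000 × 0.0091667 / (1 − 1.0091667^−48) = $1,473.19.
Plan B: at 5.00% the monthly rate is 0.0041667, so the payment is 57,000 × 0.0041667 / (1 − 1.0041667^−60) = $1,075.66.
Over 37 months: Plan A costs 37 × $1,473.19 + $500.00 = $55,008.03; Plan B costs 37 × $1,075.66 + $855.00 = $40,654.42.
Plan B is cheaper by $55,008.03 − $40,654.42 = $14,353.61.

Plan B by $14,350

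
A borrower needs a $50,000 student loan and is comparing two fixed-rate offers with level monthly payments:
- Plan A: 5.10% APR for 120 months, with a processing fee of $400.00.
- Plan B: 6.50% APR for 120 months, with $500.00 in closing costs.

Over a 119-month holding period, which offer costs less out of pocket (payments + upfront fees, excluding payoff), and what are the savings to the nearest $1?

Plan A by $4,261

Plan A: at 5.10% the monthly rate is 0.0042500, so the payment is 50,000 × 0.0042500 / (1 − 1.0042500^−120) = $532.77.
Plan B: monthly rate = 6.5%/12 = 0.0054167; payment = 50,000 × 0.0054167 / (1 − (1+0.0054167)^−120) = $567.74.
Over 119 months: Plan A costs 119 × $532.77 + $400.00 = $63,799.63; Plan B costs 119 × $567.74 + $500.00 = $68,061.06.
Plan A is cheaper by $68,061.06 − $63,799.63 = $4,261.43.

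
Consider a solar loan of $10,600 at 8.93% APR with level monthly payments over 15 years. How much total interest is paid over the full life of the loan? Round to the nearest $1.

$8,673

Monthly rate = 8.93%/12 = 0.0074417; payment = 10,600 × 0.0074417 / (1 − (1+0.0074417)^−180) = $107.07.
Total paid = 180 × $107.07 = $19,272.60; interest = $19,272.60 − $10,600 = $8,672.60.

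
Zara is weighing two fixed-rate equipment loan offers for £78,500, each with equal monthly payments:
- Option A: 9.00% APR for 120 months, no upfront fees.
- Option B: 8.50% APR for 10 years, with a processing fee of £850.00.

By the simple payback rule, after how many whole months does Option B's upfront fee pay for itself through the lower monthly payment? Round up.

41 months

Option A: monthly rate = 9%/12 = 0.0075000; payment = 78,500 × 0.0075000 / (1 − (1+0.0075000)^−120) = £994.40.
Option B: monthly rate = 8.5%/12 = 0.0070833; payment = 78,500 × 0.0070833 / (1 − (1+0.0070833)^−120) = £973.29.
Monthly savings = £994.40 − £973.29 = £21.11.
Break-even = £850.00 / £21.11 = 40.27 → 41 months.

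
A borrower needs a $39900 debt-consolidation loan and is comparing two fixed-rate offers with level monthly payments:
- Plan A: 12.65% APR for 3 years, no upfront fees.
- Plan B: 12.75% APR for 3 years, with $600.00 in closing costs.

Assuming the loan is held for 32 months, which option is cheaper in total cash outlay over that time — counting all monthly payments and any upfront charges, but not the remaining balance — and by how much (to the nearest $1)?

Plan A: at 12.65% the monthly rate is 0.0105417, so the payment is 39,900 × 0.0105417 / (1 − 1.0105417^−36) = $1,337.67.
Plan B: at 12.75% the monthly rate is 0.0106250, so the payment is 39,900 × 0.0106250 / (1 − 1.0106250^−36) = $1,339.59.
Over 32 months: Plan A costs 32 × $1,337.67 = $42,805.44; Plan B costs 32 × $1,339.59 + $600.00 = $43,466.88.
Plan A is cheaper by $43,466.88 − $42,805.44 = $661.44.

Plan A by $661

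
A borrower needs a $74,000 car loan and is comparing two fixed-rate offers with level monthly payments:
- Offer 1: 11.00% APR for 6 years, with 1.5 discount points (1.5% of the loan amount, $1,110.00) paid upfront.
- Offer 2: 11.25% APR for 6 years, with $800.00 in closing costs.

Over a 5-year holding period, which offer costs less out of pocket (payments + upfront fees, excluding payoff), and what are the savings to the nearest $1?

Offer 1: at 11.00% the monthly rate is 0.0091667, so the payment is 74,000 × 0.0091667 / (1 − 1.0091667^−72) = $1,408.52.
Offer 2: monthly rate = 11.25%/12 = 0.0093750; payment = 74,000 × 0.0093750 / (1 − (1+0.0093750)^−72) = $1,418.02.
Over 60 months: Offer 1 costs 60 × $1,408.52 + $1,110.00 = $85,621.20; Offer 2 costs 60 × $1,418.02 + $800.00 = $85,881.20.
Offer 1 is cheaper by $85,881.20 − $85,621.20 = $260.00.

Offer 1 by $260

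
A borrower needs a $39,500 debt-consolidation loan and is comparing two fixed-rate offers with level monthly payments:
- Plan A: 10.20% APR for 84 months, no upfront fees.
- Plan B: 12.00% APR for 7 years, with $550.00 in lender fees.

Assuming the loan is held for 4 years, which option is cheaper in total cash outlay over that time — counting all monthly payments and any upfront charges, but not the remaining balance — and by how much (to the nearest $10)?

Plan A by $2,350

Plan A: at 10.20% the monthly rate is 0.0085000, so the payment is 39,500 × 0.0085000 / (1 − 1.0085000^−84) = $659.84.
Plan B: monthly rate = 12%/12 = 0.0100000; payment = 39,500 × 0.0100000 / (1 − (1+0.0100000)^−84) = $697.28.
Over 48 months: Plan A costs 48 × $659.84 = $31,672.32; Plan B costs 48 × $697.28 + $550.00 = $34,019.44.
Plan A is cheaper by $34,019.44 − $31,672.32 = $2,347.12.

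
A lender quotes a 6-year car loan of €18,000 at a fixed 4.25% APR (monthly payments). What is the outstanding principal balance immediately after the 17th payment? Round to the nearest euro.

With monthly rate i = 4.25%/12 = 0.0035417, the balance after k of n payments is P · [(1+i)^n − (1+i)^k] / [(1+i)^n − 1].
(1+0.0035417)^72 = 1.28988040 and (1+0.0035417)^17 = 1.06194482, so the balance is 18,000 × (1.28988040 − 1.06194482) / (1.28988040 − 1) = €14,153.56.

€14,154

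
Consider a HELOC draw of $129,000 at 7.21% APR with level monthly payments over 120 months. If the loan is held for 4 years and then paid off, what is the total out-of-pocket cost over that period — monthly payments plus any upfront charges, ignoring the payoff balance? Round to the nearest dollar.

$72,566

Monthly rate = 7.21%/12 = 0.0060083; payment = 129,000 × 0.0060083 / (1 − (1+0.0060083)^−120) = $1,511.80.
Total outlay = 48 × $1,511.80 = $72,566.40.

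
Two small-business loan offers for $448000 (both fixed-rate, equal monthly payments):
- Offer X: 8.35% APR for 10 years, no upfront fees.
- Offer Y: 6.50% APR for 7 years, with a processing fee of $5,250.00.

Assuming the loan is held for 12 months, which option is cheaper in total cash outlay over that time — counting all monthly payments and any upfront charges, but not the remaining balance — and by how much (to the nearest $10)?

Offer X by $18,860

Offer X: monthly rate = 8.35%/12 = 0.0069583; payment = 448,000 × 0.0069583 / (1 − (1+0.0069583)^−120) = $5,518.68.
Offer Y: at 6.50% the monthly rate is 0.0054167, so the payment is 448,000 × 0.0054167 / (1 − 1.0054167^−84) = $6,652.55.
Over 12 months: Offer X costs 12 × $5,518.68 = $66,224.16; Offer Y costs 12 × $6,652.55 + $5,250.00 = $85,080.60.
Offer X is cheaper by $85,080.60 − $66,224.16 = $18,856.44.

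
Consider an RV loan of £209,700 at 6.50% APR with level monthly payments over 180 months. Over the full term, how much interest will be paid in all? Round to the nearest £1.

Monthly rate = 6.5%/12 = 0.0054167; payment = 209,700 × 0.0054167 / (1 − (1+0.0054167)^−180) = £1,826.71.
Total paid = 180 × £1,826.71 = £328,807.80; interest = £328,807.80 − £209,700 = £119,107.80.

£119,108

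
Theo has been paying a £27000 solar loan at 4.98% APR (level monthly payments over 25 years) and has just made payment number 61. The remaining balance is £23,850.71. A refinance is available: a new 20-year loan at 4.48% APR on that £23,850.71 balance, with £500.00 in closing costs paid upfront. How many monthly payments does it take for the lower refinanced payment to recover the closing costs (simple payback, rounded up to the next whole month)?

73 months

Current payment = 27,000 × 4.98%/12 / (1 − (1+0.0041500)^−300) = £157.52.
Refinanced payment = 23,850.71 × 0.0037333 / (1 − (1+0.0037333)^−240) = £150.63.
Monthly savings = £157.52 − £150.63 = £6.89.
Break-even = £500.00 / £6.89 = 72.57 → 73 months.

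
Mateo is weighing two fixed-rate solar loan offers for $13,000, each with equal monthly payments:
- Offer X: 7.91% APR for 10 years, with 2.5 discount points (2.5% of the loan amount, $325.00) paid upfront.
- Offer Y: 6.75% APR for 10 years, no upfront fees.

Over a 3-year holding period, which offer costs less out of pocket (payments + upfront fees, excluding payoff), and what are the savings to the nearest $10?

Offer X: at 7.91% the monthly rate is 0.0065917, so the payment is 13,000 × 0.0065917 / (1 − 1.0065917^−120) = $157.11.
Offer Y: at 6.75% the monthly rate is 0.0056250, so the payment is 13,000 × 0.0056250 / (1 − 1.0056250^−120) = $149.27.
Over 36 months: Offer X costs 36 × $157.11 + $325.00 = $5,980.96; Offer Y costs 36 × $149.27 = $5,373.72.
Offer Y is cheaper by $5,980.96 − $5,373.72 = $607.24.

Offer Y by $610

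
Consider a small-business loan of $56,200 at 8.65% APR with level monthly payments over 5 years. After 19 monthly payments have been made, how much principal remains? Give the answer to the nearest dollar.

With monthly rate i = 8.65%/12 = 0.0072083, the balance after k of n payments is P · [(1+i)^n − (1+i)^k] / [(1+i)^n − 1].
(1+0.0072083)^60 = 1.53871653 and (1+0.0072083)^19 = 1.14621713, so the balance is 56,200 × (1.53871653 − 1.14621713) / (1.53871653 − 1) = $40,946.33.

$40,946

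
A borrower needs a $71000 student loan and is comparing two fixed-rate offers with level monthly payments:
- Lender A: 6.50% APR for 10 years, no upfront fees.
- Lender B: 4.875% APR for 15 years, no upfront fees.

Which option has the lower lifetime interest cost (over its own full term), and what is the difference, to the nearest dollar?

Lender A by $3,490

Lender A: at 6.50% the monthly rate is 0.0054167, so the payment is 71,000 × 0.0054167 / (1 − 1.0054167^−120) = $806.19.
Total interest on Lender A = 120 × $806.19 − $71,000 = $25,742.80.
Lender B: at 4.875% the monthly rate is 0.0040625, so the payment is 71,000 × 0.0040625 / (1 − 1.0040625^−180) = $556.85.
Total interest on Lender B = 180 × $556.85 − $71,000 = $29,233.00.
Lender A is lower by $3,490.20.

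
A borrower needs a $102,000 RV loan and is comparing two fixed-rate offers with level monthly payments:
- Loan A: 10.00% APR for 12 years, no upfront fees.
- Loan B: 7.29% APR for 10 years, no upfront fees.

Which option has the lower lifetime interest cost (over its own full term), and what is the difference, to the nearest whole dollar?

Loan A: at 10.00% the monthly rate is 0.0083333, so the payment is 102,000 × 0.0083333 / (1 − 1.0083333^−144) = $1,218.98.
Total interest on Loan A = 144 × $1,218.98 − $102,000 = $73,533.12.
Loan B: at 7.29% the monthly rate is 0.0060750, so the payment is 102,000 × 0.0060750 / (1 − 1.0060750^−120) = $1,199.61.
Total interest on Loan B = 120 × $1,199.61 − $102,000 = $41,953.20.
Loan B is lower by $31,579.92.

Loan B by $31,580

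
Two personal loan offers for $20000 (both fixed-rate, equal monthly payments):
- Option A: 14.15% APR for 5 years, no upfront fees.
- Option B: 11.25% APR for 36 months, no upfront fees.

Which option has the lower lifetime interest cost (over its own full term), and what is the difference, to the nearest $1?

Option A: monthly rate = 14.15%/12 = 0.0117917; payment = 20,000 × 0.0117917 / (1 − (1+0.0117917)^−60) = $466.92.
Total interest on Option A = 60 × $466.92 − $20,000 = $8,015.20.
Option B: monthly rate = 11.25%/12 = 0.0093750; payment = 20,000 × 0.0093750 / (1 − (1+0.0093750)^−36) = $657.14.
Total interest on Option B = 36 × $657.14 − $20,000 = $3,657.04.
Option B is lower by $4,358.16.

Option B by $4,358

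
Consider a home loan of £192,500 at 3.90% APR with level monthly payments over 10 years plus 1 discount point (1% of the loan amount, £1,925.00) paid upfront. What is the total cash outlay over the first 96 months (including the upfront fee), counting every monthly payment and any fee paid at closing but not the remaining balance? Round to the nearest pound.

£188,149

Monthly rate = 3.9%/12 = 0.0032500; payment = 192,500 × 0.0032500 / (1 − (1+0.0032500)^−120) = £1,939.83.
Total outlay = 96 × £1,939.83 + £1,925.00 = £188,148.68.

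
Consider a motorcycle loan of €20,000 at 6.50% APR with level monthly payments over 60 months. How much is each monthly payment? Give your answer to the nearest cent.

€391.32

Monthly rate = 6.5%/12 = 0.0054167; payment = 20,000 × 0.0054167 / (1 − (1+0.0054167)^−60) = €391.32.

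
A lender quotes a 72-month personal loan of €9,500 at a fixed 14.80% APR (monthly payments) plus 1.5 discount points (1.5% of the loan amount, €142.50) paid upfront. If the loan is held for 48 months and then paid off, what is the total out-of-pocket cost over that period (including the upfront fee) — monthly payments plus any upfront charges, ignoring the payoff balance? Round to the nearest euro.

At 14.80% the monthly rate is 0.0123333, so the payment is 9,500 × 0.0123333 / (1 − 1.0123333^−72) = €199.85.
Total outlay = 48 × €199.85 + €142.50 = €9,735.30.

€9,735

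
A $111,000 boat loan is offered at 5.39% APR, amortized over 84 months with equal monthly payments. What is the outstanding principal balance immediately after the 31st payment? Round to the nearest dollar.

$74,808

With monthly rate i = 5.39%/12 = 0.0044917, the balance after k of n payments is P · [(1+i)^n − (1+i)^k] / [(1+i)^n − 1].
(1+0.0044917)^84 = 1.45711022 and (1+0.0044917)^31 = 1.14904353, so the balance is 111,000 × (1.45711022 − 1.14904353) / (1.45711022 − 1) = $74,807.78.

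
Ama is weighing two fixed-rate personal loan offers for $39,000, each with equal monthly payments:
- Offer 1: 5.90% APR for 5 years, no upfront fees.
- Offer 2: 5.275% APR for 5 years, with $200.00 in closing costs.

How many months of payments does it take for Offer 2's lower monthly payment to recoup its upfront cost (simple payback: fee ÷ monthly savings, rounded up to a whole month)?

18 months

Offer 1: at 5.90% the monthly rate is 0.0049167, so the payment is 39,000 × 0.0049167 / (1 − 1.0049167^−60) = $752.17.
Offer 2: monthly rate = 5.275%/12 = 0.0043958; payment = 39,000 × 0.0043958 / (1 − (1+0.0043958)^−60) = $740.90.
Monthly savings = $752.17 − $740.90 = $11.27.
Break-even = $200.00 / $11.27 = 17.75 → 18 months.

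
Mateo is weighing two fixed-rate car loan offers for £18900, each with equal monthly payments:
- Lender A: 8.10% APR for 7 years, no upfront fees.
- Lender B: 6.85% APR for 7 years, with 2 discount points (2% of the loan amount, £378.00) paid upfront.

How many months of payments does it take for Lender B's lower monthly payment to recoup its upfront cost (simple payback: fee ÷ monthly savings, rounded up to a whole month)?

33 months

Lender A: at 8.10% the monthly rate is 0.0067500, so the payment is 18,900 × 0.0067500 / (1 − 1.0067500^−84) = £295.52.
Lender B: monthly rate = 6.85%/12 = 0.0057083; payment = 18,900 × 0.0057083 / (1 − (1+0.0057083)^−84) = £283.87.
Monthly savings = £295.52 − £283.87 = £11.65.
Break-even = £378.00 / £11.65 = 32.45 → 33 months.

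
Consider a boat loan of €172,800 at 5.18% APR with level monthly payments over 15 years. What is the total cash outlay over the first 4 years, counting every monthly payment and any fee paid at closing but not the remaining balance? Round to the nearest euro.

€66,372

Monthly rate = 5.18%/12 = 0.0043167; payment = 172,800 × 0.0043167 / (1 − (1+0.0043167)^−180) = €1,382.75.
Total outlay = 48 × €1,382.75 = €66,372.00.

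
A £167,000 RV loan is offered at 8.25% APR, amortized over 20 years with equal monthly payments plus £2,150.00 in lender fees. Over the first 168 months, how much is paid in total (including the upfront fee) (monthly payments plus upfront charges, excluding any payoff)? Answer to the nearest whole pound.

Monthly rate = 8.25%/12 = 0.0068750; payment = 167,000 × 0.0068750 / (1 − (1+0.0068750)^−240) = £1,422.95.
Total outlay = 168 × £1,422.95 + £2,150.00 = £241,205.60.

£241,206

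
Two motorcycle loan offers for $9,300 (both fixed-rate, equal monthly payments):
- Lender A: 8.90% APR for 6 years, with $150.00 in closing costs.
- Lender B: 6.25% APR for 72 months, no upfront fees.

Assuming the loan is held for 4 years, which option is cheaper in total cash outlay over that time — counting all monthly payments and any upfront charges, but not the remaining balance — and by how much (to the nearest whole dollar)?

Lender A: monthly rate = 8.9%/12 = 0.0074167; payment = 9,300 × 0.0074167 / (1 − (1+0.0074167)^−72) = $167.18.
Lender B: monthly rate = 6.25%/12 = 0.0052083; payment = 9,300 × 0.0052083 / (1 − (1+0.0052083)^−72) = $155.23.
Over 48 months: Lender A costs 48 × $167.18 + $150.00 = $8,174.64; Lender B costs 48 × $155.23 = $7,451.04.
Lender B is cheaper by $8,174.64 − $7,451.04 = $723.60.

Lender B by $724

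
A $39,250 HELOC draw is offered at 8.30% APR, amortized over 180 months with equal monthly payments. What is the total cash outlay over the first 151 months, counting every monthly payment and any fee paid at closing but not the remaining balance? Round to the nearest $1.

At 8.30% the monthly rate is 0.0069167, so the payment is 39,250 × 0.0069167 / (1 − 1.0069167^−180) = $381.92.
Total outlay = 151 × $381.92 = $57,669.92.

$57,670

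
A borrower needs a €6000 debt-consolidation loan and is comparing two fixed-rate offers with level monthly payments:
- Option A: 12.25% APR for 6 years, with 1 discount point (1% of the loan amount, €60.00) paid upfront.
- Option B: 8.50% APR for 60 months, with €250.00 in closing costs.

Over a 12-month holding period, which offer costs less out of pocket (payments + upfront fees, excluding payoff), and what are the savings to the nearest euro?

Option A by €250

Option A: monthly rate = 12.25%/12 = 0.0102083; payment = 6,000 × 0.0102083 / (1 − (1+0.0102083)^−72) = €118.08.
Option B: at 8.50% the monthly rate is 0.0070833, so the payment is 6,000 × 0.0070833 / (1 − 1.0070833^−60) = €123.10.
Over 12 months: Option A costs 12 × €118.08 + €60.00 = €1,476.96; Option B costs 12 × €123.10 + €250.00 = €1,727.20.
Option A is cheaper by €1,727.20 − €1,476.96 = €250.24.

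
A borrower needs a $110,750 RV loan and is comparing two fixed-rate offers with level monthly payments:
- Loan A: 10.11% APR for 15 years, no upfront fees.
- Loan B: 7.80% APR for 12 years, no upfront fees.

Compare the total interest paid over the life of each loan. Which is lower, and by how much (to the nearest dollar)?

Loan B by $44,681

Loan A: at 10.11% the monthly rate is 0.0084250, so the payment is 110,750 × 0.0084250 / (1 − 1.0084250^−180) = $1,197.59.
Total interest on Loan A = 180 × $1,197.59 − $110,750 = $104,816.20.
Loan B: monthly rate = 7.8%/12 = 0.0065000; payment = 110,750 × 0.0065000 / (1 − (1+0.0065000)^−144) = $1,186.70.
Total interest on Loan B = 144 × $1,186.70 − $110,750 = $60,134.80.
Loan B is lower by $44,681.40.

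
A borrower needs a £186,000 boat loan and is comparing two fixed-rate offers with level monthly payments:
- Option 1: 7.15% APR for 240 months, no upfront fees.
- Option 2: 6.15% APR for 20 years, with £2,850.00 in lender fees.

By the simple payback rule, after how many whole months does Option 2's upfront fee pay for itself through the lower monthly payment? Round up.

26 months

Option 1: at 7.15% the monthly rate is 0.0059583, so the payment is 186,000 × 0.0059583 / (1 − 1.0059583^−240) = £1,458.85.
Option 2: monthly rate = 6.15%/12 = 0.0051250; payment = 186,000 × 0.0051250 / (1 − (1+0.0051250)^−240) = £1,348.71.
Monthly savings = £1,458.85 − £1,348.71 = £110.14.
Break-even = £2,850.00 / £110.14 = 25.88 → 26 months.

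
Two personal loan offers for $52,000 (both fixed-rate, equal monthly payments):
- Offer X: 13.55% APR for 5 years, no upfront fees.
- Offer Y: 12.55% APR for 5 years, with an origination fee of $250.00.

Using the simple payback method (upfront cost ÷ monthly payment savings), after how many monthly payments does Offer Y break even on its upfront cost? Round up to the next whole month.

Offer X: at 13.55% the monthly rate is 0.0112917, so the payment is 52,000 × 0.0112917 / (1 − 1.0112917^−60) = $1,197.85.
Offer Y: monthly rate = 12.55%/12 = 0.0104583; payment = 52,000 × 0.0104583 / (1 − (1+0.0104583)^−60) = $1,171.22.
Monthly savings = $1,197.85 − $1,171.22 = $26.63.
Break-even = $250.00 / $26.63 = 9.39 → 10 months.

10 months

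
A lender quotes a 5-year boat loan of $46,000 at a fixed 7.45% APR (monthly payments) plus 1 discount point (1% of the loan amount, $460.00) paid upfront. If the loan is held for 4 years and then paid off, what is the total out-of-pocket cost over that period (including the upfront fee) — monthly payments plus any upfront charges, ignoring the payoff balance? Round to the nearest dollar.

$44,651

Monthly rate = 7.45%/12 = 0.0062083; payment = 46,000 × 0.0062083 / (1 − (1+0.0062083)^−60) = $920.65.
Total outlay = 48 × $920.65 + $460.00 = $44,651.20.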